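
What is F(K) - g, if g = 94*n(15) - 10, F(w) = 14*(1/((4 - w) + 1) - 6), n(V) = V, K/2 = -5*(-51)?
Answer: -749434/505 ≈ -1484.0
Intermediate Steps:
K = 510 (K = 2*(-5*(-51)) = 2*255 = 510)
F(w) = -84 + 14/(5 - w) (F(w) = 14*(1/(5 - w) - 6) = 14*(-6 + 1/(5 - w)) = -84 + 14/(5 - w))
g = 1400 (g = 94*15 - 10 = 1410 - 10 = 1400)
F(K) - g = 14*(29 - 6*510)/(-5 + 510) - 1*1400 = 14*(29 - 3060)/505 - 1400 = 14*(1/505)*(-3031) - 1400 = -42434/505 - 1400 = -749434/505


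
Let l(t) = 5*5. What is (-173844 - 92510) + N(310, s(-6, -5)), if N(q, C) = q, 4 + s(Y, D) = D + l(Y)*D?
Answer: -266044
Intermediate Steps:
l(t) = 25
s(Y, D) = -4 + 26*D (s(Y, D) = -4 + (D + 25*D) = -4 + 26*D)
(-173844 - 92510) + N(310, s(-6, -5)) = (-173844 - 92510) + 310 = -266354 + 310 = -266044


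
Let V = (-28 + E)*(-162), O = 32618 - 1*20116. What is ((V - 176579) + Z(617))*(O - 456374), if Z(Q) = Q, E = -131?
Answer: 66671349888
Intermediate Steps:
O = 12502 (O = 32618 - 20116 = 12502)
V = 25758 (V = (-28 - 131)*(-162) = -159*(-162) = 25758)
((V - 176579) + Z(617))*(O - 456374) = ((25758 - 176579) + 617)*(12502 - 456374) = (-150821 + 617)*(-443872) = -150204*(-443872) = 66671349888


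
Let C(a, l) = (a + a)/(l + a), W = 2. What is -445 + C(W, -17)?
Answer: -6679/15 ≈ -445.27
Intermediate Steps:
C(a, l) = 2*a/(a + l) (C(a, l) = (2*a)/(a + l) = 2*a/(a + l))
-445 + C(W, -17) = -445 + 2*2/(2 - 17) = -445 + 2*2/(-15) = -445 + 2*2*(-1/15) = -445 - 4/15 = -6679/15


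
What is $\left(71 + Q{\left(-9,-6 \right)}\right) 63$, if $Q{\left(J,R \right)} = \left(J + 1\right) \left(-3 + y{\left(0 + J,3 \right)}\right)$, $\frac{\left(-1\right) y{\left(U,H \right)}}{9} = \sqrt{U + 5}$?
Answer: $5985 + 9072 i \approx 5985.0 + 9072.0 i$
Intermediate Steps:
$y{\left(U,H \right)} = - 9 \sqrt{5 + U}$ ($y{\left(U,H \right)} = - 9 \sqrt{U + 5} = - 9 \sqrt{5 + U}$)
$Q{\left(J,R \right)} = \left(1 + J\right) \left(-3 - 9 \sqrt{5 + J}\right)$ ($Q{\left(J,R \right)} = \left(J + 1\right) \left(-3 - 9 \sqrt{5 + \left(0 + J\right)}\right) = \left(1 + J\right) \left(-3 - 9 \sqrt{5 + J}\right)$)
$\left(71 + Q{\left(-9,-6 \right)}\right) 63 = \left(71 - \left(-24 - 72 \sqrt{5 - 9}\right)\right) 63 = \left(71 - \left(-24 - 144 i\right)\right) 63 = \left(71 + \left(-3 - 18 i + 27 + 162 i\right)\right) 63 = \left(71 + \left(24 + 144 i\right)\right) 63 = \left(95 + 144 i\right) 63 = 5985 + 9072 i$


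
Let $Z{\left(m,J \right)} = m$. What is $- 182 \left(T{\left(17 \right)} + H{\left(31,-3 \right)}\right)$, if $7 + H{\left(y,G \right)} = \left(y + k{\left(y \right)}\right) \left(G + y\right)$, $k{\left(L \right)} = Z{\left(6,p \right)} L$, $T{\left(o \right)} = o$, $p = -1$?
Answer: $-1107652$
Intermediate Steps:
$k{\left(L \right)} = 6 L$
$H{\left(y,G \right)} = -7 + 7 y \left(G + y\right)$ ($H{\left(y,G \right)} = -7 + \left(y + 6 y\right) \left(G + y\right) = -7 + 7 y \left(G + y\right)$)
$- 182 \left(T{\left(17 \right)} + H{\left(31,-3 \right)}\right) = - 182 \left(17 + \left(-7 + 7 \cdot 31^{2} + 7 \left(-3\right) 31\right)\right) = - 182 \left(17 - -6069\right) = - 182 \left(17 + 6069\right) = \left(-182\right) 6086 = -1107652$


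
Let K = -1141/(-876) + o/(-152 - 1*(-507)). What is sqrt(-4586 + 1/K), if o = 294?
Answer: I*sqrt(2013219620960366)/662599 ≈ 67.717*I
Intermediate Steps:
K = 662599/310980 (K = -1141/(-876) + 294/(-152 - 1*(-507)) = -1141*(-1/876) + 294/(-152 + 507) = 1141/876 + 294/355 = 662599/310980 ≈ 2.1307)
sqrt(-4586 + 1/K) = sqrt(-4586 + 1/(662599/310980)) = sqrt(-4586 + 310980/662599) = sqrt(-3038368034/662599) = I*sqrt(2013219620960366)/662599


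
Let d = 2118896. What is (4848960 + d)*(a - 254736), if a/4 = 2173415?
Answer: 58801207226944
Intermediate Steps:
a = 8693660 (a = 4*2173415 = 8693660)
(4848960 + d)*(a - 254736) = (4848960 + 2118896)*(8693660 - 254736) = 6967856*8438924 = 58801207226944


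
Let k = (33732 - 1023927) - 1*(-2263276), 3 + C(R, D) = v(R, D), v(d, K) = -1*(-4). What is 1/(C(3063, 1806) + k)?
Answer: 1/1273082 ≈ 7.8550e-7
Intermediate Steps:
v(d, K) = 4
C(R, D) = 1 (C(R, D) = -3 + 4 = 1)
k = 1273081 (k = -990195 + 2263276 = 1273081)
1/(C(3063, 1806) + k) = 1/(1 + 1273081) = 1/1273082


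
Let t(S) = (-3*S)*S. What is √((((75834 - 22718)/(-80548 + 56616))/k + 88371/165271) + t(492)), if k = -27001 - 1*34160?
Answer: I*√3158170811417729207882157371202/2085413772837 ≈ 852.17*I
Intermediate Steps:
k = -61161 (k = -27001 - 34160 = -61161)
t(S) = -3*S²
√((((75834 - 22718)/(-80548 + 56616))/k + 88371/165271) + t(492)) = √((((75834 - 22718)/(-80548 + 56616))/(-61161) + 88371/165271) - 3*492²) = √(((53116/(-23932))*(-1/61161) + 88371*(1/165271)) - 3*242064) = √(((53116*(-1/23932))*(-1/61161) + 88371/165271) - 726192) = √((-13279/5983*(-1/61161) + 88371/165271) - 726192) = √((13279/365926263 + 88371/165271) - 726192) = √(1115153945558/2085413772837 - 726192) = √(-1514409683370101146/2085413772837) = I*√3158170811417729207882157371202/2085413772837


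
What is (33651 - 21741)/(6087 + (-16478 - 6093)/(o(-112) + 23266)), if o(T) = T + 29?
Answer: 27610953/14109235 ≈ 1.9569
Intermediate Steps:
o(T) = 29 + T
(33651 - 21741)/(6087 + (-16478 - 6093)/(o(-112) + 23266)) = (33651 - 21741)/(6087 + (-16478 - 6093)/((29 - 112) + 23266)) = 11910/(6087 - 22571/(-83 + 23266)) = 11910/(6087 - 22571/23183) = 11910/(141092350/23183) = 11910*(23183/141092350) = 27610953/14109235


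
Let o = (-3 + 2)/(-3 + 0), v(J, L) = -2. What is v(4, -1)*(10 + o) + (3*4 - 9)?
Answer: -53/3 ≈ -17.667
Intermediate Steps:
o = 1/3 (o = -1/(-3) = -1*(-1/3) = 1/3 ≈ 0.33333)
v(4, -1)*(10 + o) + (3*4 - 9) = -2*(10 + 1/3) + (3*4 - 9) = -2*31/3 + (12 - 9) = -62/3 + 3 = -53/3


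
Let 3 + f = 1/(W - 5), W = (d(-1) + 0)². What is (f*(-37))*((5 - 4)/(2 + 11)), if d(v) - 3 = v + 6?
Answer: 6512/767 ≈ 8.4902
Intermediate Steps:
d(v) = 9 + v (d(v) = 3 + (v + 6) = 3 + (6 + v) = 9 + v)
W = 64 (W = ((9 - 1) + 0)² = (8 + 0)² = 8² = 64)
f = -176/59 (f = -3 + 1/(64 - 5) = -3 + 1/59 = -176/59 ≈ -2.9831)
(f*(-37))*((5 - 4)/(2 + 11)) = (-176/59*(-37))*((5 - 4)/(2 + 11)) = 6512*(1/13)/59 = 6512*(1*(1/13))/59 = (6512/59)*(1/13) = 6512/767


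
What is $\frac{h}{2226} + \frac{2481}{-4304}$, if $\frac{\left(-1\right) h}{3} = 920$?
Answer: $- \frac{2900291}{1596784} \approx -1.8163$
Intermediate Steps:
$h = -2760$ ($h = \left(-3\right) 920 = -2760$)
$\frac{h}{2226} + \frac{2481}{-4304} = - \frac{2760}{2226} + \frac{2481}{-4304} = \left(-2760\right) \frac{1}{2226} + 2481 \left(- \frac{1}{4304}\right) = - \frac{460}{371} - \frac{2481}{4304} = - \frac{2900291}{1596784}$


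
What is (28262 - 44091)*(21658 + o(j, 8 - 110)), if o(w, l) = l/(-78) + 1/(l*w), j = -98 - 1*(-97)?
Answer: -454612916395/1326 ≈ -3.4285e+8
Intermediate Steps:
j = -1 (j = -98 + 97 = -1)
o(w, l) = -l/78 + 1/(l*w) (o(w, l) = l*(-1/78) + 1/(l*w) = -l/78 + 1/(l*w))
(28262 - 44091)*(21658 + o(j, 8 - 110)) = (28262 - 44091)*(21658 + (-(8 - 110)/78 + 1/((8 - 110)*(-1)))) = -15829*(21658 + (-1/78*(-102) - 1/(-102))) = -15829*(21658 + (17/13 - 1/102*(-1))) = -15829*(21658 + (17/13 + 1/102)) = -15829*(21658 + 1747/1326) = -15829*28720255/1326 = -454612916395/1326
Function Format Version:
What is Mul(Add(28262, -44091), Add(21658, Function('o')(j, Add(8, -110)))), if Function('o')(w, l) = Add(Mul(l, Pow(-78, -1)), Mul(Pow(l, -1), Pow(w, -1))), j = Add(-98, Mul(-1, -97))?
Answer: Rational(-454612916395, 1326) ≈ -3.4285e+8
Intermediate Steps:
j = -1 (j = Add(-98, 97) = -1)
Function('o')(w, l) = Add(Mul(Rational(-1, 78), l), Mul(Pow(l, -1), Pow(w, -1))) (Function('o')(w, l) = Add(Mul(l, Rational(-1, 78)), Mul(Pow(l, -1), Pow(w, -1))) = Add(Mul(Rational(-1, 78), l), Mul(Pow(l, -1), Pow(w, -1))))
Mul(Add(28262, -44091), Add(21658, Function('o')(j, Add(8, -110)))) = Mul(Add(28262, -44091), Add(21658, Add(Mul(Rational(-1, 78), Add(8, -110)), Mul(Pow(Add(8, -110), -1), Pow(-1, -1))))) = Mul(-15829, Add(21658, Add(Mul(Rational(-1, 78), -102), Mul(Pow(-102, -1), -1)))) = Mul(-15829, Add(21658, Add(Rational(17, 13), Mul(Rational(-1, 102), -1)))) = Mul(-15829, Add(21658, Add(Rational(17, 13), Rational(1, 102)))) = Mul(-15829, Add(21658, Rational(1747, 1326))) = Mul(-15829, Rational(28720255, 1326)) = Rational(-454612916395, 1326)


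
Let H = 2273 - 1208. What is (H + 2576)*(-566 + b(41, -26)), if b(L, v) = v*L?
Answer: -5942112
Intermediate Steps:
b(L, v) = L*v
H = 1065
(H + 2576)*(-566 + b(41, -26)) = (1065 + 2576)*(-566 + 41*(-26)) = 3641*(-566 - 1066) = 3641*(-1632) = -5942112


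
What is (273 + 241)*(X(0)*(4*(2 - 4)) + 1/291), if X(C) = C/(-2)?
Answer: 514/291 ≈ 1.7663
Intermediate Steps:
X(C) = -C/2 (X(C) = C*(-1/2) = -C/2)
(273 + 241)*(X(0)*(4*(2 - 4)) + 1/291) = (273 + 241)*((-1/2*0)*(4*(2 - 4)) + 1/291) = 514*(0*(4*(-2)) + 1/291) = 514*(0*(-8) + 1/291) = 514*(0 + 1/291) = 514*(1/291) = 514/291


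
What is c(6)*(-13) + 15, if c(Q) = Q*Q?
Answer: -453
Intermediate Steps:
c(Q) = Q²
c(6)*(-13) + 15 = 6²*(-13) + 15 = 36*(-13) + 15 = -468 + 15 = -453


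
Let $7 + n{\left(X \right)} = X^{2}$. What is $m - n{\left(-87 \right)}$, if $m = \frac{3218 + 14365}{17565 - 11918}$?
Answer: $- \frac{42685031}{5647} \approx -7558.9$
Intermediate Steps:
$m = \frac{17583}{5647} \approx 3.1137$
$n{\left(X \right)} = -7 + X^{2}$
$m - n{\left(-87 \right)} = \frac{17583}{5647} - \left(-7 + \left(-87\right)^{2}\right) = \frac{17583}{5647} - \left(-7 + 7569\right) = \frac{17583}{5647} - 7562 = - \frac{42685031}{5647}$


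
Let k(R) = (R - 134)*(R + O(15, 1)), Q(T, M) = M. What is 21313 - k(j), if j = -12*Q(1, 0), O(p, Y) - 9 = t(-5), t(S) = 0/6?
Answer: 22519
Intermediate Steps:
t(S) = 0 (t(S) = 0*(⅙) = 0)
O(p, Y) = 9 (O(p, Y) = 9 + 0 = 9)
j = 0 (j = -12*0 = 0)
k(R) = (-134 + R)*(9 + R) (k(R) = (R - 134)*(R + 9) = (-134 + R)*(9 + R))
21313 - k(j) = 21313 - (-1206 + 0² - 125*0) = 21313 - (-1206 + 0 + 0) = 21313 - 1*(-1206) = 21313 + 1206 = 22519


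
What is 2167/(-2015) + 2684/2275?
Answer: 7359/70525 ≈ 0.10435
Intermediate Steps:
2167/(-2015) + 2684/2275 = 2167*(-1/2015) + 2684*(1/2275) = -2167/2015 + 2684/2275 = 7359/70525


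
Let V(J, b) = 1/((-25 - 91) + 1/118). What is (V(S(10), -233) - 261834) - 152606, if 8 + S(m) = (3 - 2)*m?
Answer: -5672440398/13687 ≈ -4.1444e+5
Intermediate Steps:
S(m) = -8 + m (S(m) = -8 + (3 - 2)*m = -8 + 1*m = -8 + m)
V(J, b) = -118/13687 (V(J, b) = 1/(-116 + 1/118) = 1/(-13687/118) = -118/13687)
(V(S(10), -233) - 261834) - 152606 = (-118/13687 - 261834) - 152606 = -3583722076/13687 - 152606 = -5672440398/13687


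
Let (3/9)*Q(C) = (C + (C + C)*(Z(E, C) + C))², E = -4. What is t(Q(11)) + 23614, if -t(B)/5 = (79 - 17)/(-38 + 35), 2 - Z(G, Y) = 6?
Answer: 71152/3 ≈ 23717.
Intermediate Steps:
Z(G, Y) = -4 (Z(G, Y) = 2 - 1*6 = 2 - 6 = -4)
Q(C) = 3*(C + 2*C*(-4 + C))² (Q(C) = 3*(C + (C + C)*(-4 + C))² = 3*(C + (2*C)*(-4 + C))² = 3*(C + 2*C*(-4 + C))²)
t(B) = 310/3 (t(B) = -5*(79 - 17)/(-38 + 35) = -310/(-3) = -310*(-1)/3 = -5*(-62/3) = 310/3)
t(Q(11)) + 23614 = 310/3 + 23614 = 71152/3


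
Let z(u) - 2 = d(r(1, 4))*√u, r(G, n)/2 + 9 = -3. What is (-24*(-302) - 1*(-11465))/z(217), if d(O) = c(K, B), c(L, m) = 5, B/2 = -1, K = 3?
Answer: -37426/5421 + 93565*√217/5421 ≈ 247.35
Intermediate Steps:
B = -2 (B = 2*(-1) = -2)
r(G, n) = -24 (r(G, n) = -18 + 2*(-3) = -18 - 6 = -24)
d(O) = 5
z(u) = 2 + 5*√u
(-24*(-302) - 1*(-11465))/z(217) = (-24*(-302) - 1*(-11465))/(2 + 5*√217) = (7248 + 11465)/(2 + 5*√217) = 18713/(2 + 5*√217)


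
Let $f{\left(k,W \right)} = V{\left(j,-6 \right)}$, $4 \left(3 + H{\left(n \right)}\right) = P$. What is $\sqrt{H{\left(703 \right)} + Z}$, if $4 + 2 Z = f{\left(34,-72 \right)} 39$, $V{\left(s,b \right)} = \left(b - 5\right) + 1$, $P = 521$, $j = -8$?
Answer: $\frac{3 i \sqrt{31}}{2} \approx 8.3517 i$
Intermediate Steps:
$V{\left(s,b \right)} = -4 + b$ ($V{\left(s,b \right)} = \left(-5 + b\right) + 1 = -4 + b$)
$H{\left(n \right)} = \frac{509}{4}$ ($H{\left(n \right)} = -3 + \frac{1}{4} \cdot 521 = -3 + \frac{521}{4} = \frac{509}{4}$)
$f{\left(k,W \right)} = -10$ ($f{\left(k,W \right)} = -4 - 6 = -10$)
$Z = -197$ ($Z = -2 + \frac{\left(-10\right) 39}{2} = -2 + \frac{1}{2} \left(-390\right) = -2 - 195 = -197$)
$\sqrt{H{\left(703 \right)} + Z} = \sqrt{\frac{509}{4} - 197} = \sqrt{- \frac{279}{4}} = \frac{3 i \sqrt{31}}{2}$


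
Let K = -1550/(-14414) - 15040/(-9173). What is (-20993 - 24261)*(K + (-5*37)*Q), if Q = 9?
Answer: 4976009145771840/66109811 ≈ 7.5269e+7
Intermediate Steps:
K = 115502355/66109811 (K = -1550*(-1/14414) - 15040*(-1/9173) = 775/7207 + 15040/9173 = 115502355/66109811 ≈ 1.7471)
(-20993 - 24261)*(K + (-5*37)*Q) = (-20993 - 24261)*(115502355/66109811 - 5*37*9) = -45254*(115502355/66109811 - 185*9) = -45254*(115502355/66109811 - 1665) = -45254*(-109957332960/66109811) = 4976009145771840/66109811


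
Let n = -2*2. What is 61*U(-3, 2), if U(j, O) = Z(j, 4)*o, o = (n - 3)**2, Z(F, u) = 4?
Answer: 11956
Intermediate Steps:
n = -4
o = 49 (o = (-4 - 3)**2 = (-7)**2 = 49)
U(j, O) = 196 (U(j, O) = 4*49 = 196)
61*U(-3, 2) = 61*196 = 11956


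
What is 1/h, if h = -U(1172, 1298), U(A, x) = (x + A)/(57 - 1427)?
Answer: 137/247 ≈ 0.55466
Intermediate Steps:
U(A, x) = -A/1370 - x/1370 (U(A, x) = (A + x)/(-1370) = (A + x)*(-1/1370) = -A/1370 - x/1370)
h = 247/137 (h = -(-1/1370*1172 - 1/1370*1298) = -(-586/685 - 649/685) = -1*(-247/137) = 247/137 ≈ 1.8029)
1/h = 1/(247/137) = 137/247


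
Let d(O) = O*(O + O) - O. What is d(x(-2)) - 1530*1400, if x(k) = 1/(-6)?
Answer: -19277998/9 ≈ -2.1420e+6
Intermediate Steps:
x(k) = -⅙
d(O) = -O + 2*O² (d(O) = O*(2*O) - O = 2*O² - O = -O + 2*O²)
d(x(-2)) - 1530*1400 = -(-1 + 2*(-⅙))/6 - 1530*1400 = -(-1 - ⅓)/6 - 2142000 = -⅙*(-4/3) - 2142000 = 2/9 - 2142000 = -19277998/9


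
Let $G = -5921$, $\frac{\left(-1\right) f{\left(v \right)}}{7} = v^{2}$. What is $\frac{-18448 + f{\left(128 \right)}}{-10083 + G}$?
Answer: $\frac{33284}{4001} \approx 8.3189$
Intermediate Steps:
$f{\left(v \right)} = - 7 v^{2}$
$\frac{-18448 + f{\left(128 \right)}}{-10083 + G} = \frac{-18448 - 7 \cdot 128^{2}}{-10083 - 5921} = \frac{-18448 - 114688}{-16004} = \left(-18448 - 114688\right) \left(- \frac{1}{16004}\right) = \left(-133136\right) \left(- \frac{1}{16004}\right) = \frac{33284}{4001}$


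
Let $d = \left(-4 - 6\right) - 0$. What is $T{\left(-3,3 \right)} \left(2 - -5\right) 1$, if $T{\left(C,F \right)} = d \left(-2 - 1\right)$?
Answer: $210$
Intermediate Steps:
$d = -10$ ($d = \left(-4 - 6\right) + 0 = -10 + 0 = -10$)
$T{\left(C,F \right)} = 30$ ($T{\left(C,F \right)} = - 10 \left(-2 - 1\right) = \left(-10\right) \left(-3\right) = 30$)
$T{\left(-3,3 \right)} \left(2 - -5\right) 1 = 30 \left(2 - -5\right) 1 = 30 \left(2 + 5\right) 1 = 30 \cdot 7 \cdot 1 = 210 \cdot 1 = 210$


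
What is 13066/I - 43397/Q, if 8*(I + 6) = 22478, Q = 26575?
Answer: 180443689/59607725 ≈ 3.0272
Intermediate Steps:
I = 11215/4 (I = -6 + (⅛)*22478 = -6 + 11239/4 = 11215/4 ≈ 2803.8)
13066/I - 43397/Q = 13066/(11215/4) - 43397/26575 = 13066*(4/11215) - 43397*1/26575 = 52264/11215 - 43397/26575 = 180443689/59607725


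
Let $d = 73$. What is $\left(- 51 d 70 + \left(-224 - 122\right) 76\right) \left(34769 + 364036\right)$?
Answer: $-114419547330$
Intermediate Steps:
$\left(- 51 d 70 + \left(-224 - 122\right) 76\right) \left(34769 + 364036\right) = \left(\left(-51\right) 73 \cdot 70 + \left(-224 - 122\right) 76\right) \left(34769 + 364036\right) = \left(\left(-3723\right) 70 - 26296\right) 398805 = \left(-260610 - 26296\right) 398805 = \left(-286906\right) 398805 = -114419547330$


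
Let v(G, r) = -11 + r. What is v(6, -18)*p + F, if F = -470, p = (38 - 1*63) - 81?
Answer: 2604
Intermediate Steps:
p = -106 (p = (38 - 63) - 81 = -25 - 81 = -106)
v(6, -18)*p + F = (-11 - 18)*(-106) - 470 = -29*(-106) - 470 = 3074 - 470 = 2604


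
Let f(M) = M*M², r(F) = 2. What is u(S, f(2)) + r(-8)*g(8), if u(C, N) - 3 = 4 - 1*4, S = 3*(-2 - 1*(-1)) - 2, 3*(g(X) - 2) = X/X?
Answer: 23/3 ≈ 7.6667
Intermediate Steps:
g(X) = 7/3 (g(X) = 2 + (X/X)/3 = 2 + (⅓)*1 = 2 + ⅓ = 7/3)
S = -5 (S = 3*(-2 + 1) - 2 = 3*(-1) - 2 = -3 - 2 = -5)
f(M) = M³
u(C, N) = 3 (u(C, N) = 3 + (4 - 1*4) = 3 + (4 - 4) = 3 + 0 = 3)
u(S, f(2)) + r(-8)*g(8) = 3 + 2*(7/3) = 3 + 14/3 = 23/3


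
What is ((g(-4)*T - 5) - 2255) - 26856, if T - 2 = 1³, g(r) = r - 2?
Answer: -29134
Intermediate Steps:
g(r) = -2 + r
T = 3 (T = 2 + 1³ = 2 + 1 = 3)
((g(-4)*T - 5) - 2255) - 26856 = (((-2 - 4)*3 - 5) - 2255) - 26856 = ((-6*3 - 5) - 2255) - 26856 = ((-18 - 5) - 2255) - 26856 = (-23 - 2255) - 26856 = -2278 - 26856 = -29134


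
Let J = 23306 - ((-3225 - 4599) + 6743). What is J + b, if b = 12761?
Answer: 37148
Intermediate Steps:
J = 24387 (J = 23306 - (-7824 + 6743) = 23306 - 1*(-1081) = 23306 + 1081 = 24387)
J + b = 24387 + 12761 = 37148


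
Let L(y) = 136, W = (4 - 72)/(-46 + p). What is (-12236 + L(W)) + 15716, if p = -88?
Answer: 3616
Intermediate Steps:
W = 34/67 (W = (4 - 72)/(-46 - 88) = -68/(-134) = -68*(-1/134) = 34/67 ≈ 0.50746)
(-12236 + L(W)) + 15716 = (-12236 + 136) + 15716 = -12100 + 15716 = 3616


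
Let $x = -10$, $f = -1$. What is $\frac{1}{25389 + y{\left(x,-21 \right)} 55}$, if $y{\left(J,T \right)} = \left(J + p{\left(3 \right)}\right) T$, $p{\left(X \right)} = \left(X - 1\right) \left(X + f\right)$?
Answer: $\frac{1}{32319} \approx 3.0942 \cdot 10^{-5}$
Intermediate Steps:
$p{\left(X \right)} = \left(-1 + X\right)^{2}$ ($p{\left(X \right)} = \left(X - 1\right) \left(X - 1\right) = \left(-1 + X\right) \left(-1 + X\right) = \left(-1 + X\right)^{2}$)
$y{\left(J,T \right)} = T \left(4 + J\right)$ ($y{\left(J,T \right)} = \left(J + \left(1 + 3^{2} - 6\right)\right) T = \left(J + \left(1 + 9 - 6\right)\right) T = \left(J + 4\right) T = \left(4 + J\right) T = T \left(4 + J\right)$)
$\frac{1}{25389 + y{\left(x,-21 \right)} 55} = \frac{1}{25389 + - 21 \left(4 - 10\right) 55} = \frac{1}{25389 + \left(-21\right) \left(-6\right) 55} = \frac{1}{25389 + 126 \cdot 55} = \frac{1}{25389 + 6930} = \frac{1}{32319}$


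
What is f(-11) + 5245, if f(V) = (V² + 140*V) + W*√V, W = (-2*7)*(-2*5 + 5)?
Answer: 3826 + 70*I*√11 ≈ 3826.0 + 232.16*I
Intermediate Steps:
W = 70 (W = -14*(-10 + 5) = -14*(-5) = 70)
f(V) = V² + 70*√V + 140*V (f(V) = (V² + 140*V) + 70*√V = V² + 70*√V + 140*V)
f(-11) + 5245 = ((-11)² + 70*√(-11) + 140*(-11)) + 5245 = (121 + 70*(I*√11) - 1540) + 5245 = (121 + 70*I*√11 - 1540) + 5245 = (-1419 + 70*I*√11) + 5245 = 3826 + 70*I*√11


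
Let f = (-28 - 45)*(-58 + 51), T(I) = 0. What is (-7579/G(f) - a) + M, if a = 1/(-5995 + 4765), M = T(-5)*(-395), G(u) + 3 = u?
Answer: -4660831/312420 ≈ -14.918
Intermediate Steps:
f = 511 (f = -73*(-7) = 511)
G(u) = -3 + u
M = 0 (M = 0*(-395) = 0)
a = -1/1230 (a = 1/(-1230) = -1/1230 ≈ -0.00081301)
(-7579/G(f) - a) + M = (-7579/(-3 + 511) - 1*(-1/1230)) + 0 = (-7579/508 + 1/1230) + 0 = -4660831/312420 + 0 = -4660831/312420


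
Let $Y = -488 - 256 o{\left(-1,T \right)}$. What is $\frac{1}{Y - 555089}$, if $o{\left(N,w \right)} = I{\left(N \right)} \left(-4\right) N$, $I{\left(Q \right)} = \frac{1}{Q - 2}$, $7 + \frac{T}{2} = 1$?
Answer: $- \frac{3}{1665707} \approx -1.801 \cdot 10^{-6}$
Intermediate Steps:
$T = -12$ ($T = -14 + 2 \cdot 1 = -14 + 2 = -12$)
$I{\left(Q \right)} = \frac{1}{-2 + Q}$
$o{\left(N,w \right)} = - \frac{4 N}{-2 + N}$ ($o{\left(N,w \right)} = \frac{1}{-2 + N} \left(-4\right) N = - \frac{4}{-2 + N} N = - \frac{4 N}{-2 + N}$)
$Y = - \frac{440}{3}$ ($Y = -488 - 256 \left(\left(-4\right) \left(-1\right) \frac{1}{-2 - 1}\right) = -488 - 256 \left(\left(-4\right) \left(-1\right) \frac{1}{-3}\right) = -488 - 256 \left(\left(-4\right) \left(-1\right) \left(- \frac{1}{3}\right)\right) = -488 - - \frac{1024}{3} = -488 + \frac{1024}{3} = - \frac{440}{3} \approx -146.67$)
$\frac{1}{Y - 555089} = \frac{1}{- \frac{440}{3} - 555089} = \frac{1}{- \frac{1665707}{3}} = - \frac{3}{1665707}$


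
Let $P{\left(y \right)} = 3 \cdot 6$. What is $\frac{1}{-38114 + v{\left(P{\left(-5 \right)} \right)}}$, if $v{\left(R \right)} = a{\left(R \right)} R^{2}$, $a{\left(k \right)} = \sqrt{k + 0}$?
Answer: $- \frac{19057}{725393714} - \frac{243 \sqrt{2}}{362696857} \approx -2.7219 \cdot 10^{-5}$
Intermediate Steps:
$P{\left(y \right)} = 18$
$a{\left(k \right)} = \sqrt{k}$
$v{\left(R \right)} = R^{\frac{5}{2}}$ ($v{\left(R \right)} = \sqrt{R} R^{2} = R^{\frac{5}{2}}$)
$\frac{1}{-38114 + v{\left(P{\left(-5 \right)} \right)}} = \frac{1}{-38114 + 18^{\frac{5}{2}}} = \frac{1}{-38114 + 972 \sqrt{2}}$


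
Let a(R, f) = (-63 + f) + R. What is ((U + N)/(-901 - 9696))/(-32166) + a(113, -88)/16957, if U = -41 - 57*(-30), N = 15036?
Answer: -12669531191/5780015620614 ≈ -0.0021920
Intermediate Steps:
a(R, f) = -63 + R + f
U = 1669 (U = -41 + 1710 = 1669)
((U + N)/(-901 - 9696))/(-32166) + a(113, -88)/16957 = ((1669 + 15036)/(-901 - 9696))/(-32166) + (-63 + 113 - 88)/16957 = (16705/(-10597))*(-1/32166) - 38*1/16957 = (16705*(-1/10597))*(-1/32166) - 38/16957 = -16705/10597*(-1/32166) - 38/16957 = 16705/340863102 - 38/16957 = -12669531191/5780015620614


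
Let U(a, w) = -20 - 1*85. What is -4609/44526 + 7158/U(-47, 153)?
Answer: -106400351/1558410 ≈ -68.275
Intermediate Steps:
U(a, w) = -105 (U(a, w) = -20 - 85 = -105)
-4609/44526 + 7158/U(-47, 153) = -4609/44526 + 7158/(-105) = -4609*1/44526 + 7158*(-1/105) = -4609/44526 - 2386/35 = -106400351/1558410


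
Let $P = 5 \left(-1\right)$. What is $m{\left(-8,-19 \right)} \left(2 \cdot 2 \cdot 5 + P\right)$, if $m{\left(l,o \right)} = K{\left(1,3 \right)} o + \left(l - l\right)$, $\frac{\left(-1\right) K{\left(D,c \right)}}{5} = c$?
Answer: $4275$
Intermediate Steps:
$K{\left(D,c \right)} = - 5 c$
$m{\left(l,o \right)} = - 15 o$ ($m{\left(l,o \right)} = \left(-5\right) 3 o + \left(l - l\right) = - 15 o + 0 = - 15 o$)
$P = -5$
$m{\left(-8,-19 \right)} \left(2 \cdot 2 \cdot 5 + P\right) = \left(-15\right) \left(-19\right) \left(2 \cdot 2 \cdot 5 - 5\right) = 285 \left(4 \cdot 5 - 5\right) = 285 \left(20 - 5\right) = 285 \cdot 15 = 4275$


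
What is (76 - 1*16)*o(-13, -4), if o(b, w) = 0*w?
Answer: 0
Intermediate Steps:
o(b, w) = 0
(76 - 1*16)*o(-13, -4) = (76 - 1*16)*0 = (76 - 16)*0 = 60*0 = 0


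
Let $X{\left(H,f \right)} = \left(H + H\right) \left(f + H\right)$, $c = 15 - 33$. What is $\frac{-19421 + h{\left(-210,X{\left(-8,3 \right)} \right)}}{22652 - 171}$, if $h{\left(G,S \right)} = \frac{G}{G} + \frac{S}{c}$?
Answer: $- \frac{174820}{202329} \approx -0.86404$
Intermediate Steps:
$c = -18$
$X{\left(H,f \right)} = 2 H \left(H + f\right)$
$h{\left(G,S \right)} = 1 - \frac{S}{18}$ ($h{\left(G,S \right)} = \frac{G}{G} + \frac{S}{-18} = 1 + S \left(- \frac{1}{18}\right) = 1 - \frac{S}{18}$)
$\frac{-19421 + h{\left(-210,X{\left(-8,3 \right)} \right)}}{22652 - 171} = \frac{-19421 + \left(1 - \frac{2 \left(-8\right) \left(-8 + 3\right)}{18}\right)}{22652 - 171} = \frac{-19421 + \left(1 - \frac{2 \left(-8\right) \left(-5\right)}{18}\right)}{22481} = \left(-19421 + \left(1 - \frac{40}{9}\right)\right) \frac{1}{22481} = \left(-19421 - \frac{31}{9}\right) \frac{1}{22481} = \left(- \frac{174820}{9}\right) \frac{1}{22481} = - \frac{174820}{202329}$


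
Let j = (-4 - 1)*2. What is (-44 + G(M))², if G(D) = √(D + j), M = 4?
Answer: (44 - I*√6)² ≈ 1930.0 - 215.56*I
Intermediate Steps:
j = -10 (j = -5*2 = -10)
G(D) = √(-10 + D) (G(D) = √(D - 10) = √(-10 + D))
(-44 + G(M))² = (-44 + √(-10 + 4))² = (-44 + √(-6))² = (-44 + I*√6)²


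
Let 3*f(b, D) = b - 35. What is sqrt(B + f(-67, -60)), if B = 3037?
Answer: sqrt(3003) ≈ 54.800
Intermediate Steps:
f(b, D) = -35/3 + b/3 (f(b, D) = (b - 35)/3 = (-35 + b)/3 = -35/3 + b/3)
sqrt(B + f(-67, -60)) = sqrt(3037 + (-35/3 + (1/3)*(-67))) = sqrt(3037 + (-35/3 - 67/3)) = sqrt(3037 - 34) = sqrt(3003)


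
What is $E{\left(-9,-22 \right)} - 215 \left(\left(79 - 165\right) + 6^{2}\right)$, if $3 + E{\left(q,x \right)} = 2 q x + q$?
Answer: $11134$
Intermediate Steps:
$E{\left(q,x \right)} = -3 + q + 2 q x$ ($E{\left(q,x \right)} = -3 + \left(2 q x + q\right) = -3 + \left(q + 2 q x\right) = -3 + q + 2 q x$)
$E{\left(-9,-22 \right)} - 215 \left(\left(79 - 165\right) + 6^{2}\right) = \left(-3 - 9 + 2 \left(-9\right) \left(-22\right)\right) - 215 \left(\left(79 - 165\right) + 6^{2}\right) = \left(-3 - 9 + 396\right) - 215 \left(-86 + 36\right) = 384 - -10750 = 384 + 10750 = 11134$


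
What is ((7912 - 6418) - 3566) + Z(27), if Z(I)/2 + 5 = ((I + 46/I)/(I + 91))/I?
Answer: -89548127/43011 ≈ -2082.0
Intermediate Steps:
Z(I) = -10 + 2*(I + 46/I)/(I*(91 + I)) (Z(I) = -10 + 2*(((I + 46/I)/(I + 91))/I) = -10 + 2*(((I + 46/I)/(91 + I))/I) = -10 + 2*((I + 46/I)/(I*(91 + I))) = -10 + 2*(I + 46/I)/(I*(91 + I)))
((7912 - 6418) - 3566) + Z(27) = ((7912 - 6418) - 3566) + 2*(46 - 454*27**2 - 5*27**3)/(27**2*(91 + 27)) = (1494 - 3566) + 2*(1/729)*(46 - 454*729 - 5*19683)/118 = -2072 + 2*(1/729)*(1/118)*(46 - 330966 - 98415) = -2072 + 2*(1/729)*(1/118)*(-429335) = -2072 - 429335/43011 = -89548127/43011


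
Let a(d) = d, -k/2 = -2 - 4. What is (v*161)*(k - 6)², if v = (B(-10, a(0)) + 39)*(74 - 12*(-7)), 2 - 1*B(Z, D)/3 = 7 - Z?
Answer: -5494608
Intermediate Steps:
k = 12 (k = -2*(-2 - 4) = -2*(-6) = 12)
B(Z, D) = -15 + 3*Z (B(Z, D) = 6 - 3*(7 - Z) = 6 + (-21 + 3*Z) = -15 + 3*Z)
v = -948 (v = ((-15 + 3*(-10)) + 39)*(74 - 12*(-7)) = ((-15 - 30) + 39)*(74 + 84) = (-45 + 39)*158 = -6*158 = -948)
(v*161)*(k - 6)² = (-948*161)*(12 - 6)² = -152628*6² = -152628*36 = -5494608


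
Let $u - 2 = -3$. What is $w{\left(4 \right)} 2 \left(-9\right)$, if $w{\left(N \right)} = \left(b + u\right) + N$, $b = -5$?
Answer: $36$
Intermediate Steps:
$u = -1$ ($u = 2 - 3 = -1$)
$w{\left(N \right)} = -6 + N$ ($w{\left(N \right)} = \left(-5 - 1\right) + N = -6 + N$)
$w{\left(4 \right)} 2 \left(-9\right) = \left(-6 + 4\right) 2 \left(-9\right) = \left(-2\right) 2 \left(-9\right) = \left(-4\right) \left(-9\right) = 36$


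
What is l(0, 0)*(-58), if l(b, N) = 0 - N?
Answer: 0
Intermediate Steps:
l(b, N) = -N
l(0, 0)*(-58) = -1*0*(-58) = 0*(-58) = 0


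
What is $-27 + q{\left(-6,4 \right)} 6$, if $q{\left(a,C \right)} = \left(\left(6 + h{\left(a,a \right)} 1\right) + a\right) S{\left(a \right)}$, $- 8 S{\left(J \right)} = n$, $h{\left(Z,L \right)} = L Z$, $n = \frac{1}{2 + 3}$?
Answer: $- \frac{162}{5} \approx -32.4$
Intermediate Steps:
$n = \frac{1}{5} \approx 0.2$
$S{\left(J \right)} = - \frac{1}{40}$ ($S{\left(J \right)} = \left(- \frac{1}{8}\right) \frac{1}{5} = - \frac{1}{40}$)
$q{\left(a,C \right)} = - \frac{3}{20} - \frac{a}{40} - \frac{a^{2}}{40}$ ($q{\left(a,C \right)} = \left(\left(6 + a a 1\right) + a\right) \left(- \frac{1}{40}\right) = \left(\left(6 + a^{2} \cdot 1\right) + a\right) \left(- \frac{1}{40}\right) = \left(\left(6 + a^{2}\right) + a\right) \left(- \frac{1}{40}\right) = \left(6 + a + a^{2}\right) \left(- \frac{1}{40}\right) = - \frac{3}{20} - \frac{a}{40} - \frac{a^{2}}{40}$)
$-27 + q{\left(-6,4 \right)} 6 = -27 + \left(- \frac{3}{20} - - \frac{3}{20} - \frac{\left(-6\right)^{2}}{40}\right) 6 = -27 + \left(- \frac{3}{20} + \frac{3}{20} - \frac{9}{10}\right) 6 = -27 - \frac{27}{5} = - \frac{162}{5}$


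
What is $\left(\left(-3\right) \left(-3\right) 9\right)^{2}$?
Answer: $6561$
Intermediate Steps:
$\left(\left(-3\right) \left(-3\right) 9\right)^{2} = \left(9 \cdot 9\right)^{2} = 81^{2} = 6561$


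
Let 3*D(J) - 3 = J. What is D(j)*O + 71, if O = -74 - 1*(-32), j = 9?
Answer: -97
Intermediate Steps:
D(J) = 1 + J/3
O = -42 (O = -74 + 32 = -42)
D(j)*O + 71 = (1 + (⅓)*9)*(-42) + 71 = (1 + 3)*(-42) + 71 = 4*(-42) + 71 = -168 + 71 = -97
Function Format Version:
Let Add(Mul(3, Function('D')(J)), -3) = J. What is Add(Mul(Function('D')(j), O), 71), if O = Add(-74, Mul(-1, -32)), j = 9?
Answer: -97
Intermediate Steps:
Function('D')(J) = Add(1, Mul(Rational(1, 3), J))
O = -42 (O = Add(-74, 32) = -42)
Add(Mul(Function('D')(j), O), 71) = Add(Mul(Add(1, Mul(Rational(1, 3), 9)), -42), 71) = Add(Mul(Add(1, 3), -42), 71) = Add(Mul(4, -42), 71) = Add(-168, 71) = -97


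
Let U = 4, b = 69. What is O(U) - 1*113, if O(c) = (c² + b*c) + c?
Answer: 183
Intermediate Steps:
O(c) = c² + 70*c (O(c) = (c² + 69*c) + c = c² + 70*c)
O(U) - 1*113 = 4*(70 + 4) - 1*113 = 4*74 - 113 = 296 - 113 = 183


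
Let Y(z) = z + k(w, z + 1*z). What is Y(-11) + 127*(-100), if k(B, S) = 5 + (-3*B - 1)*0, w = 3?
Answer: -12706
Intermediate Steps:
k(B, S) = 5 (k(B, S) = 5 + (-1 - 3*B)*0 = 5 + 0 = 5)
Y(z) = 5 + z (Y(z) = z + 5 = 5 + z)
Y(-11) + 127*(-100) = (5 - 11) + 127*(-100) = -6 - 12700 = -12706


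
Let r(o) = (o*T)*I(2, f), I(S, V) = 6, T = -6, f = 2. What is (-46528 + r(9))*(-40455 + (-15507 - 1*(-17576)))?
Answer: 1798460872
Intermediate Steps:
r(o) = -36*o (r(o) = (o*(-6))*6 = -6*o*6 = -36*o)
(-46528 + r(9))*(-40455 + (-15507 - 1*(-17576))) = (-46528 - 36*9)*(-40455 + (-15507 - 1*(-17576))) = (-46528 - 324)*(-40455 + (-15507 + 17576)) = -46852*(-40455 + 2069) = -46852*(-38386) = 1798460872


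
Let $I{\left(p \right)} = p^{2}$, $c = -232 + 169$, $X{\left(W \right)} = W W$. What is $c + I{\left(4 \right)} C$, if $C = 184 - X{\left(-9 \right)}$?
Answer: $1585$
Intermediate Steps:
$X{\left(W \right)} = W^{2}$
$C = 103$ ($C = 184 - \left(-9\right)^{2} = 184 - 81 = 103$)
$c = -63$
$c + I{\left(4 \right)} C = -63 + 4^{2} \cdot 103 = -63 + 16 \cdot 103 = -63 + 1648 = 1585$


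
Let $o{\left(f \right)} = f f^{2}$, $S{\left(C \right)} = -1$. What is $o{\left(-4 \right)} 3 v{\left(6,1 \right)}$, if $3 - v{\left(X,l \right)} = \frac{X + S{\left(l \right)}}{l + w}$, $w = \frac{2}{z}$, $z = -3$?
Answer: $2304$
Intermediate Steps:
$w = - \frac{2}{3}$ ($w = \frac{2}{-3} = 2 \left(- \frac{1}{3}\right) = - \frac{2}{3} \approx -0.66667$)
$o{\left(f \right)} = f^{3}$
$v{\left(X,l \right)} = 3 - \frac{-1 + X}{- \frac{2}{3} + l}$ ($v{\left(X,l \right)} = 3 - \frac{X - 1}{l - \frac{2}{3}} = 3 - \frac{-1 + X}{- \frac{2}{3} + l}$)
$o{\left(-4 \right)} 3 v{\left(6,1 \right)} = \left(-4\right)^{3} \cdot 3 \frac{3 \left(-1 - 6 + 3 \cdot 1\right)}{-2 + 3 \cdot 1} = \left(-64\right) 3 \frac{3 \left(-1 - 6 + 3\right)}{-2 + 3} = - 192 \cdot 3 \cdot 1^{-1} \left(-4\right) = - 192 \cdot 3 \cdot 1 \left(-4\right) = \left(-192\right) \left(-12\right) = 2304$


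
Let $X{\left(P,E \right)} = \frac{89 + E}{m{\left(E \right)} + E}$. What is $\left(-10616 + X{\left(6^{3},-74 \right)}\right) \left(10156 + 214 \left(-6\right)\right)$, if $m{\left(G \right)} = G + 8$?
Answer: $- \frac{659302718}{7} \approx -9.4186 \cdot 10^{7}$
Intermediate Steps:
$m{\left(G \right)} = 8 + G$
$X{\left(P,E \right)} = \frac{89 + E}{8 + 2 E}$ ($X{\left(P,E \right)} = \frac{89 + E}{\left(8 + E\right) + E} = \frac{89 + E}{8 + 2 E}$)
$\left(-10616 + X{\left(6^{3},-74 \right)}\right) \left(10156 + 214 \left(-6\right)\right) = \left(-10616 + \frac{89 - 74}{2 \left(4 - 74\right)}\right) \left(10156 + 214 \left(-6\right)\right) = \left(-10616 + \frac{1}{2} \frac{1}{-70} \cdot 15\right) \left(10156 - 1284\right) = \left(-10616 + \frac{1}{2} \left(- \frac{1}{70}\right) 15\right) 8872 = \left(-10616 - \frac{3}{28}\right) 8872 = \left(- \frac{297251}{28}\right) 8872 = - \frac{659302718}{7}$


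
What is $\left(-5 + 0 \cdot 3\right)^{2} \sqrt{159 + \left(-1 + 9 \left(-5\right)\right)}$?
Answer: $25 \sqrt{113} \approx 265.75$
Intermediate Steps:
$\left(-5 + 0 \cdot 3\right)^{2} \sqrt{159 + \left(-1 + 9 \left(-5\right)\right)} = \left(-5 + 0\right)^{2} \sqrt{159 - 46} = \left(-5\right)^{2} \sqrt{159 - 46} = 25 \sqrt{113}$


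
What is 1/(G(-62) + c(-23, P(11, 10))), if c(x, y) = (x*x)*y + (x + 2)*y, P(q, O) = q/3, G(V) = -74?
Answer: 3/5366 ≈ 0.00055908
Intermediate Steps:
P(q, O) = q/3 (P(q, O) = q*(⅓) = q/3)
c(x, y) = y*x² + y*(2 + x) (c(x, y) = x²*y + (2 + x)*y = y*x² + y*(2 + x))
1/(G(-62) + c(-23, P(11, 10))) = 1/(-74 + ((⅓)*11)*(2 - 23 + (-23)²)) = 1/(-74 + 11*(2 - 23 + 529)/3) = 1/(-74 + (11/3)*508) = 1/(-74 + 5588/3) = 1/(5366/3) = 3/5366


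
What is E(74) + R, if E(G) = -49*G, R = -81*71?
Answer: -9377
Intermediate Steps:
R = -5751
E(74) + R = -49*74 - 5751 = -3626 - 5751 = -9377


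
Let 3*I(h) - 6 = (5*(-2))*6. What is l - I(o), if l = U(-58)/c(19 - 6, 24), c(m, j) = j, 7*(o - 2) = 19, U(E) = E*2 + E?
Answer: 43/4 ≈ 10.750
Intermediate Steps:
U(E) = 3*E (U(E) = 2*E + E = 3*E)
o = 33/7 (o = 2 + (⅐)*19 = 2 + 19/7 = 33/7 ≈ 4.7143)
I(h) = -18 (I(h) = 2 + ((5*(-2))*6)/3 = 2 + (-10*6)/3 = 2 + (⅓)*(-60) = 2 - 20 = -18)
l = -29/4 (l = (3*(-58))/24 = -174*1/24 = -29/4 ≈ -7.2500)
l - I(o) = -29/4 - 1*(-18) = -29/4 + 18 = 43/4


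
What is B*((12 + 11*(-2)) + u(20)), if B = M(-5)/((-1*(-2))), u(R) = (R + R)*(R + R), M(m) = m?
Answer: -3975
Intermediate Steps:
u(R) = 4*R**2 (u(R) = (2*R)*(2*R) = 4*R**2)
B = -5/2 (B = -5/((-1*(-2))) = -5/2 ≈ -2.5000)
B*((12 + 11*(-2)) + u(20)) = -5*((12 + 11*(-2)) + 4*20**2)/2 = -5*((12 - 22) + 4*400)/2 = -5*(-10 + 1600)/2 = -5/2*1590 = -3975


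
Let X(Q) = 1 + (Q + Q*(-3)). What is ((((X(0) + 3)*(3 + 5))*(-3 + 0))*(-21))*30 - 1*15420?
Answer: 45060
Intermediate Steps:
X(Q) = 1 - 2*Q (X(Q) = 1 + (Q - 3*Q) = 1 - 2*Q)
((((X(0) + 3)*(3 + 5))*(-3 + 0))*(-21))*30 - 1*15420 = (((((1 - 2*0) + 3)*(3 + 5))*(-3 + 0))*(-21))*30 - 1*15420 = (((((1 + 0) + 3)*8)*(-3))*(-21))*30 - 15420 = ((((1 + 3)*8)*(-3))*(-21))*30 - 15420 = (((4*8)*(-3))*(-21))*30 - 15420 = ((32*(-3))*(-21))*30 - 15420 = -96*(-21)*30 - 15420 = 2016*30 - 15420 = 60480 - 15420 = 45060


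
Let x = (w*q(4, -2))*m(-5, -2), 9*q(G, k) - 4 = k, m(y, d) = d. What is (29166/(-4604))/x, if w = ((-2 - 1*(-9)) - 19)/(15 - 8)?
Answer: -306243/36832 ≈ -8.3146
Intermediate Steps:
q(G, k) = 4/9 + k/9
w = -12/7 (w = ((-2 + 9) - 19)/7 = (7 - 19)*(⅐) = -12*⅐ = -12/7 ≈ -1.7143)
x = 16/21 (x = -12*(4/9 + (⅑)*(-2))/7*(-2) = -12*(4/9 - 2/9)/7*(-2) = -12/7*2/9*(-2) = -8/21*(-2) = 16/21 ≈ 0.76190)
(29166/(-4604))/x = (29166/(-4604))/(16/21) = (29166*(-1/4604))*(21/16) = -14583/2302*21/16 = -306243/36832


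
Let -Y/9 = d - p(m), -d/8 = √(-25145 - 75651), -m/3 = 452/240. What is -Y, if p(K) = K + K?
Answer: 1017/10 - 144*I*√25199 ≈ 101.7 - 22859.0*I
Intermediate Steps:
m = -113/20 (m = -1356/240 = -3*113/60 = -113/20 ≈ -5.6500)
d = -16*I*√25199 (d = -8*√(-25145 - 75651) = -16*I*√25199 ≈ -2539.9*I)
p(K) = 2*K
Y = -1017/10 + 144*I*√25199 (Y = -9*(-16*I*√25199 - 2*(-113)/20) = -9*(-16*I*√25199 - 1*(-113/10)) = -9*(-16*I*√25199 + 113/10) = -9*(113/10 - 16*I*√25199) = -1017/10 + 144*I*√25199 ≈ -101.7 + 22859.0*I)
-Y = -(-1017/10 + 144*I*√25199) = 1017/10 - 144*I*√25199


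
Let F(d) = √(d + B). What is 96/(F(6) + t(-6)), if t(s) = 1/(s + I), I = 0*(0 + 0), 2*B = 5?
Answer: 576/305 + 1728*√34/305 ≈ 34.924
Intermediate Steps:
B = 5/2 (B = (½)*5 = 5/2 ≈ 2.5000)
I = 0 (I = 0*0 = 0)
t(s) = 1/s (t(s) = 1/(s + 0) = 1/s)
F(d) = √(5/2 + d) (F(d) = √(d + 5/2) = √(5/2 + d))
96/(F(6) + t(-6)) = 96/(√(10 + 4*6)/2 + 1/(-6)) = 96/(√(10 + 24)/2 - ⅙) = 96/(√34/2 - ⅙) = 96/(-⅙ + √34/2)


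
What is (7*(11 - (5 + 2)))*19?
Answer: 532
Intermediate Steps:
(7*(11 - (5 + 2)))*19 = (7*(11 - 1*7))*19 = (7*(11 - 7))*19 = (7*4)*19 = 28*19 = 532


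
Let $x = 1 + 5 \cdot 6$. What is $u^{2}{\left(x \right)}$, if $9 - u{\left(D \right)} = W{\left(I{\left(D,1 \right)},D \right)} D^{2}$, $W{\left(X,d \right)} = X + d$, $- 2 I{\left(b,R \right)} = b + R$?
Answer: $207532836$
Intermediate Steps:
$I{\left(b,R \right)} = - \frac{R}{2} - \frac{b}{2}$ ($I{\left(b,R \right)} = - \frac{b + R}{2} = - \frac{R + b}{2} = - \frac{R}{2} - \frac{b}{2}$)
$x = 31$ ($x = 1 + 30 = 31$)
$u{\left(D \right)} = 9 - D^{2} \left(- \frac{1}{2} + \frac{D}{2}\right)$ ($u{\left(D \right)} = 9 - \left(\left(\left(- \frac{1}{2}\right) 1 - \frac{D}{2}\right) + D\right) D^{2} = 9 - \left(\left(- \frac{1}{2} - \frac{D}{2}\right) + D\right) D^{2} = 9 - \left(- \frac{1}{2} + \frac{D}{2}\right) D^{2} = 9 - D^{2} \left(- \frac{1}{2} + \frac{D}{2}\right)$)
$u^{2}{\left(x \right)} = \left(9 + \frac{31^{2} \left(1 - 31\right)}{2}\right)^{2} = \left(9 + \frac{1}{2} \cdot 961 \left(1 - 31\right)\right)^{2} = \left(9 + \frac{1}{2} \cdot 961 \left(-30\right)\right)^{2} = \left(9 - 14415\right)^{2} = \left(-14406\right)^{2} = 207532836$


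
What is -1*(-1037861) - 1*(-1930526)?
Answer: 2968387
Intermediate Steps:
-1*(-1037861) - 1*(-1930526) = 1037861 + 1930526 = 2968387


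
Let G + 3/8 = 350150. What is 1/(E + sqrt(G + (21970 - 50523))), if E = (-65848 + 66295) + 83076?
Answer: 222728/18602053153 - 2*sqrt(5145546)/55806159459 ≈ 1.1892e-5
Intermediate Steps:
G = 2801197/8 (G = -3/8 + 350150 = 2801197/8 ≈ 3.5015e+5)
E = 83523 (E = 447 + 83076 = 83523)
1/(E + sqrt(G + (21970 - 50523))) = 1/(83523 + sqrt(2801197/8 + (21970 - 50523))) = 1/(83523 + sqrt(2801197/8 - 28553)) = 1/(83523 + sqrt(2572773/8)) = 1/(83523 + sqrt(5145546)/4)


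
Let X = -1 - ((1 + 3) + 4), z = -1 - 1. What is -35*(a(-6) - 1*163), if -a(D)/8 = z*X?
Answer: 10745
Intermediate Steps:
z = -2
X = -9 (X = -1 - (4 + 4) = -1 - 1*8 = -1 - 8 = -9)
a(D) = -144 (a(D) = -(-16)*(-9) = -8*18 = -144)
-35*(a(-6) - 1*163) = -35*(-144 - 1*163) = -35*(-144 - 163) = -35*(-307) = 10745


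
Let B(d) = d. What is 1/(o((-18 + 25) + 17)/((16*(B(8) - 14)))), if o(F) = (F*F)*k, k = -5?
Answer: 1/30 ≈ 0.033333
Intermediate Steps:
o(F) = -5*F**2 (o(F) = (F*F)*(-5) = F**2*(-5) = -5*F**2)
1/(o((-18 + 25) + 17)/((16*(B(8) - 14)))) = 1/((-5*((-18 + 25) + 17)**2)/((16*(8 - 14)))) = 1/((-5*(7 + 17)**2)/((16*(-6)))) = 1/(-5*24**2/(-96)) = 1/(-5*576*(-1/96)) = 1/(-2880*(-1/96)) = 1/30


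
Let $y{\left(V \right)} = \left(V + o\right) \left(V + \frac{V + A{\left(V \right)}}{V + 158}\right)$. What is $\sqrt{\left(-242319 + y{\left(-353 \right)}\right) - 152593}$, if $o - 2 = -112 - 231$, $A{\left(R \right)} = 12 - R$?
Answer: $\frac{i \sqrt{633273810}}{65} \approx 387.15 i$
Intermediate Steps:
$o = -341$ ($o = 2 - 343 = -341$)
$y{\left(V \right)} = \left(-341 + V\right) \left(V + \frac{12}{158 + V}\right)$ ($y{\left(V \right)} = \left(V - 341\right) \left(V + \frac{V - \left(-12 + V\right)}{V + 158}\right) = \left(-341 + V\right) \left(V + \frac{12}{158 + V}\right)$)
$\sqrt{\left(-242319 + y{\left(-353 \right)}\right) - 152593} = \sqrt{\left(-242319 + \frac{-4092 + \left(-353\right)^{3} - -19014698 - 183 \left(-353\right)^{2}}{158 - 353}\right) - 152593} = \sqrt{\left(-242319 + \frac{-4092 - 43986977 + 19014698 - 22803447}{-195}\right) - 152593} = \sqrt{\left(-242319 - \frac{-4092 - 43986977 + 19014698 - 22803447}{195}\right) - 152593} = \sqrt{\left(-242319 - - \frac{15926606}{65}\right) - 152593} = \sqrt{\left(-242319 + \frac{15926606}{65}\right) - 152593} = \sqrt{\frac{175871}{65} - 152593} = \sqrt{- \frac{9742674}{65}} = \frac{i \sqrt{633273810}}{65}$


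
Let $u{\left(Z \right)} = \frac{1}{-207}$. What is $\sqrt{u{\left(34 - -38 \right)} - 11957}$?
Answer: $\frac{10 i \sqrt{569273}}{69} \approx 109.35 i$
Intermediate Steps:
$u{\left(Z \right)} = - \frac{1}{207}$
$\sqrt{u{\left(34 - -38 \right)} - 11957} = \sqrt{- \frac{1}{207} - 11957} = \sqrt{- \frac{2475100}{207}} = \frac{10 i \sqrt{569273}}{69}$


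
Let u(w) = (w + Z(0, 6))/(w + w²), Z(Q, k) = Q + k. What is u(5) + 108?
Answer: 3251/30 ≈ 108.37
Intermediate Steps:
u(w) = (6 + w)/(w + w²) (u(w) = (w + (0 + 6))/(w + w²) = (w + 6)/(w + w²) = (6 + w)/(w + w²))
u(5) + 108 = (6 + 5)/(5*(1 + 5)) + 108 = (⅕)*11/6 + 108 = (⅕)*(⅙)*11 + 108 = 11/30 + 108 = 3251/30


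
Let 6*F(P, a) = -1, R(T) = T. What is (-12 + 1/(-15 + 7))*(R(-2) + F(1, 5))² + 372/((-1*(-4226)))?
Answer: -34584841/608544 ≈ -56.832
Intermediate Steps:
F(P, a) = -⅙ (F(P, a) = (⅙)*(-1) = -⅙)
(-12 + 1/(-15 + 7))*(R(-2) + F(1, 5))² + 372/((-1*(-4226))) = (-12 + 1/(-15 + 7))*(-2 - ⅙)² + 372/((-1*(-4226))) = (-12 + 1/(-8))*(-13/6)² + 372/4226 = (-12 - ⅛)*(169/36) + 372*(1/4226) = -97/8*169/36 + 186/2113 = -16393/288 + 186/2113 = -34584841/608544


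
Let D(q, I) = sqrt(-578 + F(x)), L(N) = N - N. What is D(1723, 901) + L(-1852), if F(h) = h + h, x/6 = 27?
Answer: I*sqrt(254) ≈ 15.937*I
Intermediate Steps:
x = 162 (x = 6*27 = 162)
F(h) = 2*h
L(N) = 0
D(q, I) = I*sqrt(254) (D(q, I) = sqrt(-578 + 2*162) = sqrt(-578 + 324) = sqrt(-254) = I*sqrt(254))
D(1723, 901) + L(-1852) = I*sqrt(254) + 0 = I*sqrt(254)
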